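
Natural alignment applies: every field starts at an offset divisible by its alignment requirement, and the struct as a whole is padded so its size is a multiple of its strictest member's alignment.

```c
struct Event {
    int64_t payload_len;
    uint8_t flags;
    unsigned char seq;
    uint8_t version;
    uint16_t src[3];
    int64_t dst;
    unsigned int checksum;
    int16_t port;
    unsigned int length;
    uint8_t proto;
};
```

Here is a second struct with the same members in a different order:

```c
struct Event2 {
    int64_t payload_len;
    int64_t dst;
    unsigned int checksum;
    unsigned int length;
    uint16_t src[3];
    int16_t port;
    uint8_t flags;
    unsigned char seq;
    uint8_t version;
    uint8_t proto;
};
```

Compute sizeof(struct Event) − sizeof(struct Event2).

payload_len at 0 (size 8, align 8) → ends 8
flags at 8 (size 1, align 1) → ends 9
seq at 9 (size 1, align 1) → ends 10
version at 10 (size 1, align 1) → ends 11
pad 1 to align 2 for src
src at 12 (size 6, align 2) → ends 18
pad 6 to align 8 for dst
dst at 24 (size 8, align 8) → ends 32
checksum at 32 (size 4, align 4) → ends 36
port at 36 (size 2, align 2) → ends 38
pad 2 to align 4 for length
length at 40 (size 4, align 4) → ends 44
proto at 44 (size 1, align 1) → ends 45
tail pad 3 to reach multiple of 8
total 48 bytes, alignment 8
— Event2 —
payload_len at 0 (size 8, align 8) → ends 8
dst at 8 (size 8, align 8) → ends 16
checksum at 16 (size 4, align 4) → ends 20
length at 20 (size 4, align 4) → ends 24
src at 24 (size 6, align 2) → ends 30
port at 30 (size 2, align 2) → ends 32
flags at 32 (size 1, align 1) → ends 33
seq at 33 (size 1, align 1) → ends 34
version at 34 (size 1, align 1) → ends 35
proto at 35 (size 1, align 1) → ends 36
tail pad 4 to reach multiple of 8
total 40 bytes, alignment 8
48 − 40 = 8

8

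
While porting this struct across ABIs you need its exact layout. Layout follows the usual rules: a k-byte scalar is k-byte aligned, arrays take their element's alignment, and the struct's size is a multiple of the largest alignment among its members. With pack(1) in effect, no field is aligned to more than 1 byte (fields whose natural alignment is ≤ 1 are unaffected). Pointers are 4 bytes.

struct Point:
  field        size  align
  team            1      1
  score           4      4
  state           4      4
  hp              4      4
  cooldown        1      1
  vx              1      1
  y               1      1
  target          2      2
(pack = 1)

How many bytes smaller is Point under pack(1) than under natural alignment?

6

natural layout:
  team at 0 (size 1, align 1) → ends 1
  pad 3 to align 4 for score
  score at 4 (size 4, align 4) → ends 8
  state at 8 (size 4, align 4) → ends 12
  hp at 12 (size 4, align 4) → ends 16
  cooldown at 16 (size 1, align 1) → ends 17
  vx at 17 (size 1, align 1) → ends 18
  y at 18 (size 1, align 1) → ends 19
  pad 1 to align 2 for target
  target at 20 (size 2, align 2) → ends 22
  tail pad 2 to reach multiple of 4
  total 24 bytes, alignment 4
packed(1) layout:
  team at 0 (size 1, align 1) → ends 1
  score at 1 (size 4, align 1) → ends 5
  state at 5 (size 4, align 1) → ends 9
  hp at 9 (size 4, align 1) → ends 13
  cooldown at 13 (size 1, align 1) → ends 14
  vx at 14 (size 1, align 1) → ends 15
  y at 15 (size 1, align 1) → ends 16
  target at 16 (size 2, align 1) → ends 18
  total 18 bytes, alignment 1
24 − 18 = 6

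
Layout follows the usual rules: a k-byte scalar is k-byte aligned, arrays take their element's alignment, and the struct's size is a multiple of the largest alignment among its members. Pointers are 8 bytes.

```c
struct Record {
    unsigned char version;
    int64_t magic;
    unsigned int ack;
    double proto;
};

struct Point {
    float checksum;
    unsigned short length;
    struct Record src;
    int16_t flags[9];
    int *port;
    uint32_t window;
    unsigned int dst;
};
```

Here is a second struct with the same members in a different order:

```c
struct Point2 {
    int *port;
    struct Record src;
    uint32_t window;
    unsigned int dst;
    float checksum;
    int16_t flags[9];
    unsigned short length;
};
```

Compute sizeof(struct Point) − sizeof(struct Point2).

8

Record: 0..1  version  (1B, 1-aligned); 1..8  -- padding (7B); 8..16  magic  (8B, 8-aligned); 16..20  ack  (4B, 4-aligned); 20..24  -- padding (4B); 24..32  proto  (8B, 8-aligned); sizeof = 32, alignof = 8
0..4  checksum  (4B, 4-aligned)
4..6  length  (2B, 2-aligned)
6..8  -- padding (2B)
8..40  src  (32B, 8-aligned)
40..58  flags  (18B, 2-aligned)
58..64  -- padding (6B)
64..72  port  (8B, 8-aligned)
72..76  window  (4B, 4-aligned)
76..80  dst  (4B, 4-aligned)
sizeof = 80, alignof = 8
— Point2 —
0..8  port  (8B, 8-aligned)
8..40  src  (32B, 8-aligned)
40..44  window  (4B, 4-aligned)
44..48  dst  (4B, 4-aligned)
48..52  checksum  (4B, 4-aligned)
52..70  flags  (18B, 2-aligned)
70..72  length  (2B, 2-aligned)
sizeof = 72, alignof = 8
80 − 72 = 8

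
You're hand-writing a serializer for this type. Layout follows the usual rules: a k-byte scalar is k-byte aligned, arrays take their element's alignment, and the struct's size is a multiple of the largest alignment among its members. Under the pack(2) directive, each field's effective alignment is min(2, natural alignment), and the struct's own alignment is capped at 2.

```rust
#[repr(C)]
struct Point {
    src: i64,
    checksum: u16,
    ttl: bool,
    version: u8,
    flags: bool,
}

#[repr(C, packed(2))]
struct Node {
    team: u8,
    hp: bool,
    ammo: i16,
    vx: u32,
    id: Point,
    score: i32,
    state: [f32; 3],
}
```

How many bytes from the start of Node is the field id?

Point: src at 0 (size 8, align 8) → ends 8; checksum at 8 (size 2, align 2) → ends 10; ttl at 10 (size 1, align 1) → ends 11; version at 11 (size 1, align 1) → ends 12; flags at 12 (size 1, align 1) → ends 13; tail pad 3 to reach multiple of 8; total 16 bytes, alignment 8
team at 0 (size 1, align 1) → ends 1
hp at 1 (size 1, align 1) → ends 2
ammo at 2 (size 2, align 2) → ends 4
vx at 4 (size 4, align 2) → ends 8
id at 8 (size 16, align 2) → ends 24

8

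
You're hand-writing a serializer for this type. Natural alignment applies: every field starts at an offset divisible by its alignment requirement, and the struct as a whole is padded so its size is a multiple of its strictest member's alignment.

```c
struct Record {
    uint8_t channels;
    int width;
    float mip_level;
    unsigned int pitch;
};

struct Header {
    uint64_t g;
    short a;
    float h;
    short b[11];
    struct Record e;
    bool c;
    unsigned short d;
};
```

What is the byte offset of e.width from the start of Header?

Record: channels at 0 (size 1, align 1) → ends 1; pad 3 to align 4 for width; width at 4 (size 4, align 4) → ends 8; mip_level at 8 (size 4, align 4) → ends 12; pitch at 12 (size 4, align 4) → ends 16; total 16 bytes, alignment 4
g at 0 (size 8, align 8) → ends 8
a at 8 (size 2, align 2) → ends 10
pad 2 to align 4 for h
h at 12 (size 4, align 4) → ends 16
b at 16 (size 22, align 2) → ends 38
pad 2 to align 4 for e
e at 40 (size 16, align 4) → ends 56
within Record: width at 4
40 + 4 = 44

44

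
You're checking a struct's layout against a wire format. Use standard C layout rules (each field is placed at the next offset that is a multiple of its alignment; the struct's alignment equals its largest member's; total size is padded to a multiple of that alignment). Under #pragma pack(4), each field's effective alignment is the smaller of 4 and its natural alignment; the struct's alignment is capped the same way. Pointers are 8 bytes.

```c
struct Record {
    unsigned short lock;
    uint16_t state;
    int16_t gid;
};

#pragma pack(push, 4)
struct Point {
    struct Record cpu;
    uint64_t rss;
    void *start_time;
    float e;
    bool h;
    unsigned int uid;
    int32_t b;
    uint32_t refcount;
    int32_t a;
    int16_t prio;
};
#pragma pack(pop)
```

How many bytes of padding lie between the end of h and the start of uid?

Record: @0: lock [2B, align 2] → 2; @2: state [2B, align 2] → 4; @4: gid [2B, align 2] → 6; size 6, align 2
@0: cpu [6B, align 2] → 6
+2 pad (align 4)
@8: rss [8B, align 4] → 16
@16: start_time [8B, align 4] → 24
@24: e [4B, align 4] → 28
@28: h [1B, align 1] → 29
+3 pad (align 4)
@32: uid [4B, align 4] → 36

3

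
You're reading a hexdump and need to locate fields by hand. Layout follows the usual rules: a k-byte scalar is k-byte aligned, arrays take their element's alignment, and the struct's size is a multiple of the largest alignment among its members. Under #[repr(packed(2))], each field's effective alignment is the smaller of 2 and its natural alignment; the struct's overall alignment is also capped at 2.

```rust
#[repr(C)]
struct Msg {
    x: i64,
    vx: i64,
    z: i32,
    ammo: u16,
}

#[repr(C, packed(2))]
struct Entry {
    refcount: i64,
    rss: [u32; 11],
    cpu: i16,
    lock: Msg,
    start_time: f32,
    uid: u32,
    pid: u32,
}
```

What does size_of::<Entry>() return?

Msg: @0: x [8B, align 8] → 8; @8: vx [8B, align 8] → 16; @16: z [4B, align 4] → 20; @20: ammo [2B, align 2] → 22; +2 tail pad (align 8); size 24, align 8
@0: refcount [8B, align 2] → 8
@8: rss [44B, align 2] → 52
@52: cpu [2B, align 2] → 54
@54: lock [24B, align 2] → 78
@78: start_time [4B, align 2] → 82
@82: uid [4B, align 2] → 86
@86: pid [4B, align 2] → 90
size 90, align 2

90 bytes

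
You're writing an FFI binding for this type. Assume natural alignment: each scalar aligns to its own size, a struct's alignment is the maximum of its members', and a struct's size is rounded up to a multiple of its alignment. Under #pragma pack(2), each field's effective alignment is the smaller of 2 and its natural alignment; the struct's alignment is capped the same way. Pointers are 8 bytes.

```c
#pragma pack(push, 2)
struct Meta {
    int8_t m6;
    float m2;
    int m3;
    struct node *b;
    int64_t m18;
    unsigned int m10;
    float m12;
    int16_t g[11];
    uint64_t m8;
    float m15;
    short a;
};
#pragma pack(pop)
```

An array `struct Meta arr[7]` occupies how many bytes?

m6 at 0 (size 1, align 1) → ends 1
pad 1 to align 2 for m2
m2 at 2 (size 4, align 2) → ends 6
m3 at 6 (size 4, align 2) → ends 10
b at 10 (size 8, align 2) → ends 18
m18 at 18 (size 8, align 2) → ends 26
m10 at 26 (size 4, align 2) → ends 30
m12 at 30 (size 4, align 2) → ends 34
g at 34 (size 22, align 2) → ends 56
m8 at 56 (size 8, align 2) → ends 64
m15 at 64 (size 4, align 2) → ends 68
a at 68 (size 2, align 2) → ends 70
total 70 bytes, alignment 2
array of 7: 7 × 70 = 490

490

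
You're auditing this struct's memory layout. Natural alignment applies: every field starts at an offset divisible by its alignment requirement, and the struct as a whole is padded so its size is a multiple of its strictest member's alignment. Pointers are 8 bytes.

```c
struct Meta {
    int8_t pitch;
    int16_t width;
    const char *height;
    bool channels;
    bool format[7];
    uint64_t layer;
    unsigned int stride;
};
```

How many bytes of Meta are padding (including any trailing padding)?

9

@0: pitch [1B, align 1] → 1
+1 pad (align 2)
@2: width [2B, align 2] → 4
+4 pad (align 8)
@8: height [8B, align 8] → 16
@16: channels [1B, align 1] → 17
@17: format [7B, align 1] → 24
@24: layer [8B, align 8] → 32
@32: stride [4B, align 4] → 36
+4 tail pad (align 8)
size 40, align 8
data bytes 31, size 40 → padding 9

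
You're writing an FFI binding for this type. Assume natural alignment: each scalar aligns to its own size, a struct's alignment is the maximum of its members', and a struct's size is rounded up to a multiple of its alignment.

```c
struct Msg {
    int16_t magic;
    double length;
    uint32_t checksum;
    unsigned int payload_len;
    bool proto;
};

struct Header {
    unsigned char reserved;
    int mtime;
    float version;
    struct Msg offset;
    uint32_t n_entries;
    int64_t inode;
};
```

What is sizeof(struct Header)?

Msg: 0..2  magic  (2B, 2-aligned); 2..8  -- padding (6B); 8..16  length  (8B, 8-aligned); 16..20  checksum  (4B, 4-aligned); 20..24  payload_len  (4B, 4-aligned); 24..25  proto  (1B, 1-aligned); 25..32  -- tail padding (7B); sizeof = 32, alignof = 8
0..1  reserved  (1B, 1-aligned)
1..4  -- padding (3B)
4..8  mtime  (4B, 4-aligned)
8..12  version  (4B, 4-aligned)
12..16  -- padding (4B)
16..48  offset  (32B, 8-aligned)
48..52  n_entries  (4B, 4-aligned)
52..56  -- padding (4B)
56..64  inode  (8B, 8-aligned)
sizeof = 64, alignof = 8

64 bytes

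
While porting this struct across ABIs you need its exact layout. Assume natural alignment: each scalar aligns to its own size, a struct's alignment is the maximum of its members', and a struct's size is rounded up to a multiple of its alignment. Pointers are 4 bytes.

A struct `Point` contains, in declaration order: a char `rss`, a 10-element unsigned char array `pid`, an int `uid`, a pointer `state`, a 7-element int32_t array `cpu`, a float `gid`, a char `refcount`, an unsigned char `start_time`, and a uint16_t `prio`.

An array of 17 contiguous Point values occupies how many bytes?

952

0..1  rss  (1B, 1-aligned)
1..11  pid  (10B, 1-aligned)
11..12  -- padding (1B)
12..16  uid  (4B, 4-aligned)
16..20  state  (4B, 4-aligned)
20..48  cpu  (28B, 4-aligned)
48..52  gid  (4B, 4-aligned)
52..53  refcount  (1B, 1-aligned)
53..54  start_time  (1B, 1-aligned)
54..56  prio  (2B, 2-aligned)
sizeof = 56, alignof = 4
array of 17: 17 × 56 = 952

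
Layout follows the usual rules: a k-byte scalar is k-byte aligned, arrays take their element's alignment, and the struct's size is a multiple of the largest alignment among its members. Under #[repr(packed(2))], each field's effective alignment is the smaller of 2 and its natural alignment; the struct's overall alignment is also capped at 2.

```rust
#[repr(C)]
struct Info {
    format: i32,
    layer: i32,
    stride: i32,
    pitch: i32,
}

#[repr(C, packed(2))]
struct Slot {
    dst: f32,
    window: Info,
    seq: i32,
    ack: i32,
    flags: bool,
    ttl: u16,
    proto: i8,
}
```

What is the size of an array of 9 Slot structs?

306

Info: @0: format [4B, align 4] → 4; @4: layer [4B, align 4] → 8; @8: stride [4B, align 4] → 12; @12: pitch [4B, align 4] → 16; size 16, align 4
@0: dst [4B, align 2] → 4
@4: window [16B, align 2] → 20
@20: seq [4B, align 2] → 24
@24: ack [4B, align 2] → 28
@28: flags [1B, align 1] → 29
+1 pad (align 2)
@30: ttl [2B, align 2] → 32
@32: proto [1B, align 1] → 33
+1 tail pad (align 2)
size 34, align 2
array of 9: 9 × 34 = 306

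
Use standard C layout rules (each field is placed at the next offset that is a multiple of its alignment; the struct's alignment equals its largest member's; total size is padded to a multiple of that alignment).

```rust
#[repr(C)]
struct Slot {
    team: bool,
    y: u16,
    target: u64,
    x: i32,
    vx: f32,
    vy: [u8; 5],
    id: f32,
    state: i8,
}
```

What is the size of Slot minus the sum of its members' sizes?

11

team at 0 (size 1, align 1) → ends 1
pad 1 to align 2 for y
y at 2 (size 2, align 2) → ends 4
pad 4 to align 8 for target
target at 8 (size 8, align 8) → ends 16
x at 16 (size 4, align 4) → ends 20
vx at 20 (size 4, align 4) → ends 24
vy at 24 (size 5, align 1) → ends 29
pad 3 to align 4 for id
id at 32 (size 4, align 4) → ends 36
state at 36 (size 1, align 1) → ends 37
tail pad 3 to reach multiple of 8
total 40 bytes, alignment 8
data bytes 29, size 40 → padding 11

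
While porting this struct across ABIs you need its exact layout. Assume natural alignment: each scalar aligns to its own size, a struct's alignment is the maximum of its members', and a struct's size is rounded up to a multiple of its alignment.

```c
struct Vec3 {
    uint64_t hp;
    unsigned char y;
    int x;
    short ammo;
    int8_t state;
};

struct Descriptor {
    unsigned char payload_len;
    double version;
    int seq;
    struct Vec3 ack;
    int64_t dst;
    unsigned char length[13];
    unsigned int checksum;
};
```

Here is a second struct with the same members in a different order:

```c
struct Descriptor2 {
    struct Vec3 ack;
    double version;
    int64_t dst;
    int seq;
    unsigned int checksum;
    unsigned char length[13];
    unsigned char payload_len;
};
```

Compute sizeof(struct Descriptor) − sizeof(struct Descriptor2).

16

Vec3: 0..8  hp  (8B, 8-aligned); 8..9  y  (1B, 1-aligned); 9..12  -- padding (3B); 12..16  x  (4B, 4-aligned); 16..18  ammo  (2B, 2-aligned); 18..19  state  (1B, 1-aligned); 19..24  -- tail padding (5B); sizeof = 24, alignof = 8
0..1  payload_len  (1B, 1-aligned)
1..8  -- padding (7B)
8..16  version  (8B, 8-aligned)
16..20  seq  (4B, 4-aligned)
20..24  -- padding (4B)
24..48  ack  (24B, 8-aligned)
48..56  dst  (8B, 8-aligned)
56..69  length  (13B, 1-aligned)
69..72  -- padding (3B)
72..76  checksum  (4B, 4-aligned)
76..80  -- tail padding (4B)
sizeof = 80, alignof = 8
— Descriptor2 —
0..24  ack  (24B, 8-aligned)
24..32  version  (8B, 8-aligned)
32..40  dst  (8B, 8-aligned)
40..44  seq  (4B, 4-aligned)
44..48  checksum  (4B, 4-aligned)
48..61  length  (13B, 1-aligned)
61..62  payload_len  (1B, 1-aligned)
62..64  -- tail padding (2B)
sizeof = 64, alignof = 8
80 − 64 = 16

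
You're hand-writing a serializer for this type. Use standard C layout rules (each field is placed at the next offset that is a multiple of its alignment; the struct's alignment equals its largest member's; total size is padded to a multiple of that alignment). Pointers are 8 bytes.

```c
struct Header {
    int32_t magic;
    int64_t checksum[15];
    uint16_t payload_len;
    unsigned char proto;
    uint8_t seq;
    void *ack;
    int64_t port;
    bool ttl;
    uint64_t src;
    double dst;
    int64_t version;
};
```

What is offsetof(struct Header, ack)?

136

@0: magic [4B, align 4] → 4
+4 pad (align 8)
@8: checksum [120B, align 8] → 128
@128: payload_len [2B, align 2] → 130
@130: proto [1B, align 1] → 131
@131: seq [1B, align 1] → 132
+4 pad (align 8)
@136: ack [8B, align 8] → 144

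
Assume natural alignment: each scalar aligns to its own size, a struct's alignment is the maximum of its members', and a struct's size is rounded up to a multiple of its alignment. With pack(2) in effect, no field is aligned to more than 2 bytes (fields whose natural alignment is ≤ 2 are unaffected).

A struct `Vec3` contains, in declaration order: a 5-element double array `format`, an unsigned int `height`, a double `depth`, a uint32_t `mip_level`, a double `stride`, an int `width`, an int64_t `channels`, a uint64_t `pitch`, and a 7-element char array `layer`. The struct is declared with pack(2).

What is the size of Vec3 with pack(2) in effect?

92

0..40  format  (40B, 2-aligned)
40..44  height  (4B, 2-aligned)
44..52  depth  (8B, 2-aligned)
52..56  mip_level  (4B, 2-aligned)
56..64  stride  (8B, 2-aligned)
64..68  width  (4B, 2-aligned)
68..76  channels  (8B, 2-aligned)
76..84  pitch  (8B, 2-aligned)
84..91  layer  (7B, 1-aligned)
91..92  -- tail padding (1B)
sizeof = 92, alignof = 2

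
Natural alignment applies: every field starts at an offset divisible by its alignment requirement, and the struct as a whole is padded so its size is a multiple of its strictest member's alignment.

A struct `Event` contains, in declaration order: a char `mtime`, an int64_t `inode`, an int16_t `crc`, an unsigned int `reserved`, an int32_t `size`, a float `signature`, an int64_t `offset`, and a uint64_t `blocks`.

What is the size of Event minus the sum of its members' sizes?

@0: mtime [1B, align 1] → 1
+7 pad (align 8)
@8: inode [8B, align 8] → 16
@16: crc [2B, align 2] → 18
+2 pad (align 4)
@20: reserved [4B, align 4] → 24
@24: size [4B, align 4] → 28
@28: signature [4B, align 4] → 32
@32: offset [8B, align 8] → 40
@40: blocks [8B, align 8] → 48
size 48, align 8
data bytes 39, size 48 → padding 9

9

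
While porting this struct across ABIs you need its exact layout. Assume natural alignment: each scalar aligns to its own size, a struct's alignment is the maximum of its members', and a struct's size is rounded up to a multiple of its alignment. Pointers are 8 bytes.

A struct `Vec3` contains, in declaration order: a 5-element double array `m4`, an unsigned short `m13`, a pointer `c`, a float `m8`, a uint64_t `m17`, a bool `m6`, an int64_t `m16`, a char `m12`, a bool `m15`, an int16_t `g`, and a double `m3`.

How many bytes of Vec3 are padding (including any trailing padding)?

@0: m4 [40B, align 8] → 40
@40: m13 [2B, align 2] → 42
+6 pad (align 8)
@48: c [8B, align 8] → 56
@56: m8 [4B, align 4] → 60
+4 pad (align 8)
@64: m17 [8B, align 8] → 72
@72: m6 [1B, align 1] → 73
+7 pad (align 8)
@80: m16 [8B, align 8] → 88
@88: m12 [1B, align 1] → 89
@89: m15 [1B, align 1] → 90
@90: g [2B, align 2] → 92
+4 pad (align 8)
@96: m3 [8B, align 8] → 104
size 104, align 8
data bytes 83, size 104 → padding 21

21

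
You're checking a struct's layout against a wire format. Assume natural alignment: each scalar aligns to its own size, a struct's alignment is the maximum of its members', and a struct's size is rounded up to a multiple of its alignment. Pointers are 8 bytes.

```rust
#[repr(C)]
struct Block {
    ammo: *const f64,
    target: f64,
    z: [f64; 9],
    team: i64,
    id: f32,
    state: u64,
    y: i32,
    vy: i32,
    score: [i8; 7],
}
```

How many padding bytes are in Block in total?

5

ammo at 0 (size 8, align 8) → ends 8
target at 8 (size 8, align 8) → ends 16
z at 16 (size 72, align 8) → ends 88
team at 88 (size 8, align 8) → ends 96
id at 96 (size 4, align 4) → ends 100
pad 4 to align 8 for state
state at 104 (size 8, align 8) → ends 112
y at 112 (size 4, align 4) → ends 116
vy at 116 (size 4, align 4) → ends 120
score at 120 (size 7, align 1) → ends 127
tail pad 1 to reach multiple of 8
total 128 bytes, alignment 8
data bytes 123, size 128 → padding 5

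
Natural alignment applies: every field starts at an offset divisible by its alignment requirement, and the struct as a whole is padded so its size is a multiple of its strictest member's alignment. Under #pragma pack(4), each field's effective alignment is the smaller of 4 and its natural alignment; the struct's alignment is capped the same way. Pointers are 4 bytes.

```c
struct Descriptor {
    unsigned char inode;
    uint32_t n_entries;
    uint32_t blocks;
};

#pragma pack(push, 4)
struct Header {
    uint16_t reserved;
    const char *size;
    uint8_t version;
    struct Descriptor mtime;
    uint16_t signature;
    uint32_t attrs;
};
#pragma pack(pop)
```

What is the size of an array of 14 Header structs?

448

Descriptor: @0: inode [1B, align 1] → 1; +3 pad (align 4); @4: n_entries [4B, align 4] → 8; @8: blocks [4B, align 4] → 12; size 12, align 4
@0: reserved [2B, align 2] → 2
+2 pad (align 4)
@4: size [4B, align 4] → 8
@8: version [1B, align 1] → 9
+3 pad (align 4)
@12: mtime [12B, align 4] → 24
@24: signature [2B, align 2] → 26
+2 pad (align 4)
@28: attrs [4B, align 4] → 32
size 32, align 4
array of 14: 14 × 32 = 448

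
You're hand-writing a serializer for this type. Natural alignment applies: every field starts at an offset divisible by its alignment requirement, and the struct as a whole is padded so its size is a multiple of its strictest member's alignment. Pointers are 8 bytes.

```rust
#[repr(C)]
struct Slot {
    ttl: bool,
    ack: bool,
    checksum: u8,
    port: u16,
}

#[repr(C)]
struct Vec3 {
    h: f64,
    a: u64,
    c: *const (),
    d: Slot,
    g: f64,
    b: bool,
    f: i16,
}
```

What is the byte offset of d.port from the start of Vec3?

Slot: 0..1  ttl  (1B, 1-aligned); 1..2  ack  (1B, 1-aligned); 2..3  checksum  (1B, 1-aligned); 3..4  -- padding (1B); 4..6  port  (2B, 2-aligned); sizeof = 6, alignof = 2
0..8  h  (8B, 8-aligned)
8..16  a  (8B, 8-aligned)
16..24  c  (8B, 8-aligned)
24..30  d  (6B, 2-aligned)
within Slot: port at 4
24 + 4 = 28

28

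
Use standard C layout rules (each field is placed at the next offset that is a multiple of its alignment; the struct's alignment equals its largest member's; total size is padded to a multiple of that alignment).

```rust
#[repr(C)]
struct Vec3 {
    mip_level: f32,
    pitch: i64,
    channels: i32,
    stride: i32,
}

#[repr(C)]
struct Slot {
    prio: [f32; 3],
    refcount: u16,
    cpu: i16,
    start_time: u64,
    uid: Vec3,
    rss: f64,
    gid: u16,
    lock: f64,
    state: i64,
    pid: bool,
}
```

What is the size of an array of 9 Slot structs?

792

Vec3: mip_level at 0 (size 4, align 4) → ends 4; pad 4 to align 8 for pitch; pitch at 8 (size 8, align 8) → ends 16; channels at 16 (size 4, align 4) → ends 20; stride at 20 (size 4, align 4) → ends 24; total 24 bytes, alignment 8
prio at 0 (size 12, align 4) → ends 12
refcount at 12 (size 2, align 2) → ends 14
cpu at 14 (size 2, align 2) → ends 16
start_time at 16 (size 8, align 8) → ends 24
uid at 24 (size 24, align 8) → ends 48
rss at 48 (size 8, align 8) → ends 56
gid at 56 (size 2, align 2) → ends 58
pad 6 to align 8 for lock
lock at 64 (size 8, align 8) → ends 72
state at 72 (size 8, align 8) → ends 80
pid at 80 (size 1, align 1) → ends 81
tail pad 7 to reach multiple of 8
total 88 bytes, alignment 8
array of 9: 9 × 88 = 792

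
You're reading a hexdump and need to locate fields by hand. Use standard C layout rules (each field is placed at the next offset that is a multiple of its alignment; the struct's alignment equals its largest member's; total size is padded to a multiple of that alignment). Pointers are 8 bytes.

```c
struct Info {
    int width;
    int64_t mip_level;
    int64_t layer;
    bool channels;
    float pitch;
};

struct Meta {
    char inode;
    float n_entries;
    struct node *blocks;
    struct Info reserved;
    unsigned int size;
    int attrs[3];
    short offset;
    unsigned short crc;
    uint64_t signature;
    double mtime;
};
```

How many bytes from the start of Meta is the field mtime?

Info: width at 0 (size 4, align 4) → ends 4; pad 4 to align 8 for mip_level; mip_level at 8 (size 8, align 8) → ends 16; layer at 16 (size 8, align 8) → ends 24; channels at 24 (size 1, align 1) → ends 25; pad 3 to align 4 for pitch; pitch at 28 (size 4, align 4) → ends 32; total 32 bytes, alignment 8
inode at 0 (size 1, align 1) → ends 1
pad 3 to align 4 for n_entries
n_entries at 4 (size 4, align 4) → ends 8
blocks at 8 (size 8, align 8) → ends 16
reserved at 16 (size 32, align 8) → ends 48
size at 48 (size 4, align 4) → ends 52
attrs at 52 (size 12, align 4) → ends 64
offset at 64 (size 2, align 2) → ends 66
crc at 66 (size 2, align 2) → ends 68
pad 4 to align 8 for signature
signature at 72 (size 8, align 8) → ends 80
mtime at 80 (size 8, align 8) → ends 88

80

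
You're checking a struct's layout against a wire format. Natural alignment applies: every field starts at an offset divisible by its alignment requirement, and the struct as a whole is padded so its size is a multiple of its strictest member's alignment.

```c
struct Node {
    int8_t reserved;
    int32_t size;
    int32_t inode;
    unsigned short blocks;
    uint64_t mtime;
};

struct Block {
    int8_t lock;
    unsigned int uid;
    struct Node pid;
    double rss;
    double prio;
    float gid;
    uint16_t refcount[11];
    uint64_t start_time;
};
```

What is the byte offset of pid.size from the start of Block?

Node: 0..1  reserved  (1B, 1-aligned); 1..4  -- padding (3B); 4..8  size  (4B, 4-aligned); 8..12  inode  (4B, 4-aligned); 12..14  blocks  (2B, 2-aligned); 14..16  -- padding (2B); 16..24  mtime  (8B, 8-aligned); sizeof = 24, alignof = 8
0..1  lock  (1B, 1-aligned)
1..4  -- padding (3B)
4..8  uid  (4B, 4-aligned)
8..32  pid  (24B, 8-aligned)
within Node: size at 4
8 + 4 = 12

12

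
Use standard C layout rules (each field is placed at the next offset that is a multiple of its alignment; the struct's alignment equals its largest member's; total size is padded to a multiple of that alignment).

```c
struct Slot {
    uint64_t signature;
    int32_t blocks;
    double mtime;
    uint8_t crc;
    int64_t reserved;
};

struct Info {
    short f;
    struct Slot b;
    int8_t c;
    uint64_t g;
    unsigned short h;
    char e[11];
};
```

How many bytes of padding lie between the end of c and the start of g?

Slot: 0..8  signature  (8B, 8-aligned); 8..12  blocks  (4B, 4-aligned); 12..16  -- padding (4B); 16..24  mtime  (8B, 8-aligned); 24..25  crc  (1B, 1-aligned); 25..32  -- padding (7B); 32..40  reserved  (8B, 8-aligned); sizeof = 40, alignof = 8
0..2  f  (2B, 2-aligned)
2..8  -- padding (6B)
8..48  b  (40B, 8-aligned)
48..49  c  (1B, 1-aligned)
49..56  -- padding (7B)
56..64  g  (8B, 8-aligned)

7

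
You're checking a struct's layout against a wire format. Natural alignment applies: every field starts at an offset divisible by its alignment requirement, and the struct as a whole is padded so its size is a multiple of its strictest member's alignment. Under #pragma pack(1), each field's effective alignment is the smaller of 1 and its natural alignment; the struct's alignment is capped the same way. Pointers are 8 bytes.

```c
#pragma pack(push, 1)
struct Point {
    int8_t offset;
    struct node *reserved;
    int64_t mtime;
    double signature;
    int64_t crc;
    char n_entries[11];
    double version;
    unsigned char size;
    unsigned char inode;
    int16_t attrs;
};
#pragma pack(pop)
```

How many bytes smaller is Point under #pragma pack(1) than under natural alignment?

16

natural layout:
  0..1  offset  (1B, 1-aligned)
  1..8  -- padding (7B)
  8..16  reserved  (8B, 8-aligned)
  16..24  mtime  (8B, 8-aligned)
  24..32  signature  (8B, 8-aligned)
  32..40  crc  (8B, 8-aligned)
  40..51  n_entries  (11B, 1-aligned)
  51..56  -- padding (5B)
  56..64  version  (8B, 8-aligned)
  64..65  size  (1B, 1-aligned)
  65..66  inode  (1B, 1-aligned)
  66..68  attrs  (2B, 2-aligned)
  68..72  -- tail padding (4B)
  sizeof = 72, alignof = 8
packed(1) layout:
  0..1  offset  (1B, 1-aligned)
  1..9  reserved  (8B, 1-aligned)
  9..17  mtime  (8B, 1-aligned)
  17..25  signature  (8B, 1-aligned)
  25..33  crc  (8B, 1-aligned)
  33..44  n_entries  (11B, 1-aligned)
  44..52  version  (8B, 1-aligned)
  52..53  size  (1B, 1-aligned)
  53..54  inode  (1B, 1-aligned)
  54..56  attrs  (2B, 1-aligned)
  sizeof = 56, alignof = 1
72 − 56 = 16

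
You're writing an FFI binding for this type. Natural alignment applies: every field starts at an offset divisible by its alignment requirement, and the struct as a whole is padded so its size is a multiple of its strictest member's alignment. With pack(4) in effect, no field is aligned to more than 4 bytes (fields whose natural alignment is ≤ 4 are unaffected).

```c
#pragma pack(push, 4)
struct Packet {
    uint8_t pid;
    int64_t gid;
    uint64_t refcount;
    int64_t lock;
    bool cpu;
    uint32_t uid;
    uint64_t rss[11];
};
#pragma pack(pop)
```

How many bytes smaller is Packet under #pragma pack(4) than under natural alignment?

natural layout:
  0..1  pid  (1B, 1-aligned)
  1..8  -- padding (7B)
  8..16  gid  (8B, 8-aligned)
  16..24  refcount  (8B, 8-aligned)
  24..32  lock  (8B, 8-aligned)
  32..33  cpu  (1B, 1-aligned)
  33..36  -- padding (3B)
  36..40  uid  (4B, 4-aligned)
  40..128  rss  (88B, 8-aligned)
  sizeof = 128, alignof = 8
packed(4) layout:
  0..1  pid  (1B, 1-aligned)
  1..4  -- padding (3B)
  4..12  gid  (8B, 4-aligned)
  12..20  refcount  (8B, 4-aligned)
  20..28  lock  (8B, 4-aligned)
  28..29  cpu  (1B, 1-aligned)
  29..32  -- padding (3B)
  32..36  uid  (4B, 4-aligned)
  36..124  rss  (88B, 4-aligned)
  sizeof = 124, alignof = 4
128 − 124 = 4

4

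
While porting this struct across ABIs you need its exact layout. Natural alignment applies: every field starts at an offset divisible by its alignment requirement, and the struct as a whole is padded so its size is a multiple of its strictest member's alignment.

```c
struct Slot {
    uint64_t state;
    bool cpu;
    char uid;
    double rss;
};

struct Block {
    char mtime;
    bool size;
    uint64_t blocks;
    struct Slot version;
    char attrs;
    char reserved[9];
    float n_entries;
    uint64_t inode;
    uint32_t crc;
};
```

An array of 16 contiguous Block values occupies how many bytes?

1152

Slot: @0: state [8B, align 8] → 8; @8: cpu [1B, align 1] → 9; @9: uid [1B, align 1] → 10; +6 pad (align 8); @16: rss [8B, align 8] → 24; size 24, align 8
@0: mtime [1B, align 1] → 1
@1: size [1B, align 1] → 2
+6 pad (align 8)
@8: blocks [8B, align 8] → 16
@16: version [24B, align 8] → 40
@40: attrs [1B, align 1] → 41
@41: reserved [9B, align 1] → 50
+2 pad (align 4)
@52: n_entries [4B, align 4] → 56
@56: inode [8B, align 8] → 64
@64: crc [4B, align 4] → 68
+4 tail pad (align 8)
size 72, align 8
array of 16: 16 × 72 = 1152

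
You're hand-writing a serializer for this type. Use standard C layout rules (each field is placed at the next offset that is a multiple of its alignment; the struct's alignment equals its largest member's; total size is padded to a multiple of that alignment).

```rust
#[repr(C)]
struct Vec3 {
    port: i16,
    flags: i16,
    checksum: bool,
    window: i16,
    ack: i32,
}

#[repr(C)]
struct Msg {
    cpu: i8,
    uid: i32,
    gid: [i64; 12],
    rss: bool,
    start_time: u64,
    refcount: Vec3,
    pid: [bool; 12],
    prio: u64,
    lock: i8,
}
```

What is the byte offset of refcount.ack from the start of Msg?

Vec3: 0..2  port  (2B, 2-aligned); 2..4  flags  (2B, 2-aligned); 4..5  checksum  (1B, 1-aligned); 5..6  -- padding (1B); 6..8  window  (2B, 2-aligned); 8..12  ack  (4B, 4-aligned); sizeof = 12, alignof = 4
0..1  cpu  (1B, 1-aligned)
1..4  -- padding (3B)
4..8  uid  (4B, 4-aligned)
8..104  gid  (96B, 8-aligned)
104..105  rss  (1B, 1-aligned)
105..112  -- padding (7B)
112..120  start_time  (8B, 8-aligned)
120..132  refcount  (12B, 4-aligned)
within Vec3: ack at 8
120 + 8 = 128

128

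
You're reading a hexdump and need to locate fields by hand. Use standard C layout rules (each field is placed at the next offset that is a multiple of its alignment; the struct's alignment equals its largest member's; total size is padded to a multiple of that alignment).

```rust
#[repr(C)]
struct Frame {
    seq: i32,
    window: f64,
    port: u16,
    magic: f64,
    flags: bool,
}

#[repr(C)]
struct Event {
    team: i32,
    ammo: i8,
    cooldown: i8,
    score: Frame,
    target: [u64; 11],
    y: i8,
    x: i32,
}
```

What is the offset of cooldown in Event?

Frame: 0..4  seq  (4B, 4-aligned); 4..8  -- padding (4B); 8..16  window  (8B, 8-aligned); 16..18  port  (2B, 2-aligned); 18..24  -- padding (6B); 24..32  magic  (8B, 8-aligned); 32..33  flags  (1B, 1-aligned); 33..40  -- tail padding (7B); sizeof = 40, alignof = 8
0..4  team  (4B, 4-aligned)
4..5  ammo  (1B, 1-aligned)
5..6  cooldown  (1B, 1-aligned)

5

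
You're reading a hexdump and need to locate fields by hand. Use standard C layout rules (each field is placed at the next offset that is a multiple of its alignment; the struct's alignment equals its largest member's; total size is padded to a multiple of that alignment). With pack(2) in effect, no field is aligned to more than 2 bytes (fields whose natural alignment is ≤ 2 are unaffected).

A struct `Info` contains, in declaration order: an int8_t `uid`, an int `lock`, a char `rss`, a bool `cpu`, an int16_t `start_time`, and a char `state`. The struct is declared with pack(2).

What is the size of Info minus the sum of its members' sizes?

0..1  uid  (1B, 1-aligned)
1..2  -- padding (1B)
2..6  lock  (4B, 2-aligned)
6..7  rss  (1B, 1-aligned)
7..8  cpu  (1B, 1-aligned)
8..10  start_time  (2B, 2-aligned)
10..11  state  (1B, 1-aligned)
11..12  -- tail padding (1B)
sizeof = 12, alignof = 2
data bytes 10, size 12 → padding 2

2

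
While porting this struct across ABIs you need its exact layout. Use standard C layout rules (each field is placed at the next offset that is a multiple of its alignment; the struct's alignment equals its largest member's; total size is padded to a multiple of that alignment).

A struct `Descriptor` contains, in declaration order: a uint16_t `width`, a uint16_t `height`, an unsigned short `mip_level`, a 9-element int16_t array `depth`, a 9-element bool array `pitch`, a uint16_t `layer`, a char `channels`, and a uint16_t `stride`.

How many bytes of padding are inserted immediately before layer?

1

@0: width [2B, align 2] → 2
@2: height [2B, align 2] → 4
@4: mip_level [2B, align 2] → 6
@6: depth [18B, align 2] → 24
@24: pitch [9B, align 1] → 33
+1 pad (align 2)
@34: layer [2B, align 2] → 36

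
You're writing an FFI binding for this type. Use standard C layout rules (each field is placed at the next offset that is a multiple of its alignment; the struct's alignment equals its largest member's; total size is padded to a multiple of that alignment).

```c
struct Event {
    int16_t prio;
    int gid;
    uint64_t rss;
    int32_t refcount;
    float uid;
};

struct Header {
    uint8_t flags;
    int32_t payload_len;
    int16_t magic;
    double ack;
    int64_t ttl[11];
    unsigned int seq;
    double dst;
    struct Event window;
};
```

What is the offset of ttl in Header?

24

Event: 0..2  prio  (2B, 2-aligned); 2..4  -- padding (2B); 4..8  gid  (4B, 4-aligned); 8..16  rss  (8B, 8-aligned); 16..20  refcount  (4B, 4-aligned); 20..24  uid  (4B, 4-aligned); sizeof = 24, alignof = 8
0..1  flags  (1B, 1-aligned)
1..4  -- padding (3B)
4..8  payload_len  (4B, 4-aligned)
8..10  magic  (2B, 2-aligned)
10..16  -- padding (6B)
16..24  ack  (8B, 8-aligned)
24..112  ttl  (88B, 8-aligned)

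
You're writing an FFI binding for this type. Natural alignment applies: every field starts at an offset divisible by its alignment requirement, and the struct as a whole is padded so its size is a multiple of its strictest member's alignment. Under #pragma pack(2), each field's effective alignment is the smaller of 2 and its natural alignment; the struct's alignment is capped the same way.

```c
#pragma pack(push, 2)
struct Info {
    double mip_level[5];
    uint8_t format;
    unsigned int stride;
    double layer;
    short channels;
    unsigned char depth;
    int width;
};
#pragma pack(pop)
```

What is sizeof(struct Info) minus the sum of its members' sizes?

2

0..40  mip_level  (40B, 2-aligned)
40..41  format  (1B, 1-aligned)
41..42  -- padding (1B)
42..46  stride  (4B, 2-aligned)
46..54  layer  (8B, 2-aligned)
54..56  channels  (2B, 2-aligned)
56..57  depth  (1B, 1-aligned)
57..58  -- padding (1B)
58..62  width  (4B, 2-aligned)
sizeof = 62, alignof = 2
data bytes 60, size 62 → padding 2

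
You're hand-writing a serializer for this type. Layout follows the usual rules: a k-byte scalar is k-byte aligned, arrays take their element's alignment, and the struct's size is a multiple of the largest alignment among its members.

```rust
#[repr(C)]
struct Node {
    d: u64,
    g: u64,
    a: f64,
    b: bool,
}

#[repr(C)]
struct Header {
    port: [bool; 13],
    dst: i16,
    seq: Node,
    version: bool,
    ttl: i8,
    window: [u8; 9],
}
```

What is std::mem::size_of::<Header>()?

Node: @0: d [8B, align 8] → 8; @8: g [8B, align 8] → 16; @16: a [8B, align 8] → 24; @24: b [1B, align 1] → 25; +7 tail pad (align 8); size 32, align 8
@0: port [13B, align 1] → 13
+1 pad (align 2)
@14: dst [2B, align 2] → 16
@16: seq [32B, align 8] → 48
@48: version [1B, align 1] → 49
@49: ttl [1B, align 1] → 50
@50: window [9B, align 1] → 59
+5 tail pad (align 8)
size 64, align 8

64 bytes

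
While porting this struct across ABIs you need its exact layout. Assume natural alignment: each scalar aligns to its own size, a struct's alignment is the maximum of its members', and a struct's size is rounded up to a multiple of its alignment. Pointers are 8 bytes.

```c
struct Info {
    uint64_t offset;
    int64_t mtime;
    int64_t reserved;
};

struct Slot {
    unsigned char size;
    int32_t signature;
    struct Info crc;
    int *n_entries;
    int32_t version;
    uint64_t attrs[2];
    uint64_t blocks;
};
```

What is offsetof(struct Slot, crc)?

Info: @0: offset [8B, align 8] → 8; @8: mtime [8B, align 8] → 16; @16: reserved [8B, align 8] → 24; size 24, align 8
@0: size [1B, align 1] → 1
+3 pad (align 4)
@4: signature [4B, align 4] → 8
@8: crc [24B, align 8] → 32

8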